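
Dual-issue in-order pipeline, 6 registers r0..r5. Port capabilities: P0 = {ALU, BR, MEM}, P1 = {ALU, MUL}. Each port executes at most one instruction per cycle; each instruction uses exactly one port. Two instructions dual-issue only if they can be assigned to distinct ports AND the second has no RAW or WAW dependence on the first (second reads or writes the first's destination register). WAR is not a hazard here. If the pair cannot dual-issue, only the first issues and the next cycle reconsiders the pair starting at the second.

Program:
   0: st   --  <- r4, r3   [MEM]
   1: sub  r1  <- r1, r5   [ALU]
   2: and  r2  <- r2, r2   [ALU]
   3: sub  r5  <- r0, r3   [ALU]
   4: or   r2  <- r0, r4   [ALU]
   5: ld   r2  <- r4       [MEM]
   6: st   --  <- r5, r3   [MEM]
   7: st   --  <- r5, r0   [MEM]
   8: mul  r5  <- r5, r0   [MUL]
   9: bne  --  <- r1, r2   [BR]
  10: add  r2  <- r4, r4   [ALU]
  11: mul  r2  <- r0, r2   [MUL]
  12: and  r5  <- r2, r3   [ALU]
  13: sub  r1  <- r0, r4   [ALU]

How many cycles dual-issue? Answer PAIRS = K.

0. st.MEM+sub.ALU @i0+i1  | dual
1. and.ALU+sub.ALU @i2+i3  | dual
2. or.ALU @i4  | WAW r2
3. ld.MEM @i5  | no-port MEM/MEM
4. st.MEM @i6  | no-port MEM/MEM
5. st.MEM+mul.MUL @i7+i8  | dual
6. bne.BR+add.ALU @i9+i10  | dual
7. mul.MUL @i11  | RAW r2
8. and.ALU+sub.ALU @i12+i13  | dual

PAIRS = 5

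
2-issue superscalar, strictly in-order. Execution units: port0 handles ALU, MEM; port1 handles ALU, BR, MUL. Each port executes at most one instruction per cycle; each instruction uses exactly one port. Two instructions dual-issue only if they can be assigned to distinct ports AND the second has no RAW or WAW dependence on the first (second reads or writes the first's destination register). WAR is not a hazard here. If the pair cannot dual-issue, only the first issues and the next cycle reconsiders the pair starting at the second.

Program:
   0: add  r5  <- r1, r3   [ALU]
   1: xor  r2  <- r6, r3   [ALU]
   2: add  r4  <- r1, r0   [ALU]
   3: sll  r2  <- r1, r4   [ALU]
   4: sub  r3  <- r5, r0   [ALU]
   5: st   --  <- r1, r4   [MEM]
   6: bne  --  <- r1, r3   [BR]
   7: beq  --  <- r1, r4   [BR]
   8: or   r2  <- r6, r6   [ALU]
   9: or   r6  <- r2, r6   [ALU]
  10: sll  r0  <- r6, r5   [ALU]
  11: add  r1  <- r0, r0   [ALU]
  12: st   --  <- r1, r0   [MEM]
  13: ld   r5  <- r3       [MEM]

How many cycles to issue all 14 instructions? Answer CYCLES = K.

[0] i0&i1  add.ALU/xor.ALU  -- pair
[1] i2  add.ALU  -- RAW r4
[2] i3&i4  sll.ALU/sub.ALU  -- pair
[3] i5&i6  st.MEM/bne.BR  -- pair
[4] i7&i8  beq.BR/or.ALU  -- pair
[5] i9  or.ALU  -- RAW r6
[6] i10  sll.ALU  -- RAW r0
[7] i11  add.ALU  -- RAW r1
[8] i12  st.MEM  -- no-port MEM/MEM
[9] i13  ld.MEM  -- tail

CYCLES = 10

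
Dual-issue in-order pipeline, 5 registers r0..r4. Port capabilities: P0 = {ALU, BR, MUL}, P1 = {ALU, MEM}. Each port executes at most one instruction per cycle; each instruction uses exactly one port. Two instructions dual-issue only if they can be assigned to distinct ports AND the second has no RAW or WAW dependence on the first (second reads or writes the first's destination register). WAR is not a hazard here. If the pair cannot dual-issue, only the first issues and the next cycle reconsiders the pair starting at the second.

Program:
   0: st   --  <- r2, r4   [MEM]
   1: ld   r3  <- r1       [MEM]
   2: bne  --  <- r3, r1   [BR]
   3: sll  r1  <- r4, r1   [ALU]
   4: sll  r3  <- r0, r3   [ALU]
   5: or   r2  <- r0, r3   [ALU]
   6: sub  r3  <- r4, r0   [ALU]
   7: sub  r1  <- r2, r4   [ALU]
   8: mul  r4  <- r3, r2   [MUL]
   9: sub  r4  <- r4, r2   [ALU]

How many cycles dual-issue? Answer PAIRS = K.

  cy0 -> i0 (st.MEM) no-port MEM/MEM
  cy1 -> i1 (ld.MEM) RAW r3
  cy2 -> i2&i3 (bne.BR;sll.ALU) dual
  cy3 -> i4 (sll.ALU) RAW r3
  cy4 -> i5&i6 (or.ALU;sub.ALU) dual
  cy5 -> i7&i8 (sub.ALU;mul.MUL) dual
  cy6 -> i9 (sub.ALU) tail

PAIRS = 3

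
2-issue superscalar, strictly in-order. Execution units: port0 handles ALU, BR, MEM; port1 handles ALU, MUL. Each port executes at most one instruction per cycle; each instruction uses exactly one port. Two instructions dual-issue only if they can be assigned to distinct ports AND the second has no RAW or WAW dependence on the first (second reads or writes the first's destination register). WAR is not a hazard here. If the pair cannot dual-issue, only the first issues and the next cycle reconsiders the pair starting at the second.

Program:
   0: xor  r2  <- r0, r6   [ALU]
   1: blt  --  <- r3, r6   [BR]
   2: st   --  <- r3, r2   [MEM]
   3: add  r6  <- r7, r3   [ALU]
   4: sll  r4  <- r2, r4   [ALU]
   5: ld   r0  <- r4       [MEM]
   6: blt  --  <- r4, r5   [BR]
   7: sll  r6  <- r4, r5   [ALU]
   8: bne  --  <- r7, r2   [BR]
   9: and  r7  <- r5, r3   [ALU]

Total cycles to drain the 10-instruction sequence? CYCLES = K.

t=0 i0&i1:xor/blt ; 2-wide
t=1 i2&i3:st/add ; 2-wide
t=2 i4:sll ; RAW r4
t=3 i5:ld ; no-port MEM/BR
t=4 i6&i7:blt/sll ; 2-wide
t=5 i8&i9:bne/and ; 2-wide

CYCLES = 6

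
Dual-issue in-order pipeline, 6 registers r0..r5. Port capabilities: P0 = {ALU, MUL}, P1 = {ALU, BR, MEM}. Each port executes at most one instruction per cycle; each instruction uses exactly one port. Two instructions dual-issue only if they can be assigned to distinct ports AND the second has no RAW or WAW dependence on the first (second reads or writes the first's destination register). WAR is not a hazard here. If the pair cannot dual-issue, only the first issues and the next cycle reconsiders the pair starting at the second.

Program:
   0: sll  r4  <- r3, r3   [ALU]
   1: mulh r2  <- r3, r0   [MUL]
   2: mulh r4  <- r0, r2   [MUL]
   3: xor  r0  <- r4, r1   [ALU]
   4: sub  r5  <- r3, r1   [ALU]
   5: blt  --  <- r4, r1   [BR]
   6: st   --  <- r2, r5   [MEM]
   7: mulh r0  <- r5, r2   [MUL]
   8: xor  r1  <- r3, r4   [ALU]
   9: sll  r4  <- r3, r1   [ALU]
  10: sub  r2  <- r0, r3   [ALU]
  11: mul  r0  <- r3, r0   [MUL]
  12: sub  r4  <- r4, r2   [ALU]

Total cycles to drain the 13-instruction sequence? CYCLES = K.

0. sll;mulh @i0/i1  | dual
1. mulh @i2  | RAW r4
2. xor;sub @i3/i4  | dual
3. blt @i5  | no-port BR/MEM
4. st;mulh @i6/i7  | dual
5. xor @i8  | RAW r1
6. sll;sub @i9/i10  | dual
7. mul;sub @i11/i12  | dual

CYCLES = 8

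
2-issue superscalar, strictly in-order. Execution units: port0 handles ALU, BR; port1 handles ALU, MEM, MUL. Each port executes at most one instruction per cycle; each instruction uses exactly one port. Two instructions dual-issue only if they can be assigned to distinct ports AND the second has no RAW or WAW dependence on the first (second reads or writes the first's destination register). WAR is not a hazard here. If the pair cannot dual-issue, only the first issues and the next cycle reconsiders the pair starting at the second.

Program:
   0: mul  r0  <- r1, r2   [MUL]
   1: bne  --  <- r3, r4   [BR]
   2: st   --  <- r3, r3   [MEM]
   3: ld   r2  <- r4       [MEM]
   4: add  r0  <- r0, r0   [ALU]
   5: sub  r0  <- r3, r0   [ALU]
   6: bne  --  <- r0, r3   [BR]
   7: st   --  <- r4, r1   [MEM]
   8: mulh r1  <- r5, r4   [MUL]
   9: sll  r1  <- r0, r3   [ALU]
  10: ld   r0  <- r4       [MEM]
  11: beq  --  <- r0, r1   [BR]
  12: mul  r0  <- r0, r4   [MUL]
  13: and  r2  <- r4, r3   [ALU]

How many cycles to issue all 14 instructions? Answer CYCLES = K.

CYCLES = 9

[0] i0,i1  mul+bne  -- dual
[1] i2  st  -- no-port MEM/MEM
[2] i3,i4  ld+add  -- dual
[3] i5  sub  -- RAW r0
[4] i6,i7  bne+st  -- dual
[5] i8  mulh  -- WAW r1
[6] i9,i10  sll+ld  -- dual
[7] i11,i12  beq+mul  -- dual
[8] i13  and  -- tail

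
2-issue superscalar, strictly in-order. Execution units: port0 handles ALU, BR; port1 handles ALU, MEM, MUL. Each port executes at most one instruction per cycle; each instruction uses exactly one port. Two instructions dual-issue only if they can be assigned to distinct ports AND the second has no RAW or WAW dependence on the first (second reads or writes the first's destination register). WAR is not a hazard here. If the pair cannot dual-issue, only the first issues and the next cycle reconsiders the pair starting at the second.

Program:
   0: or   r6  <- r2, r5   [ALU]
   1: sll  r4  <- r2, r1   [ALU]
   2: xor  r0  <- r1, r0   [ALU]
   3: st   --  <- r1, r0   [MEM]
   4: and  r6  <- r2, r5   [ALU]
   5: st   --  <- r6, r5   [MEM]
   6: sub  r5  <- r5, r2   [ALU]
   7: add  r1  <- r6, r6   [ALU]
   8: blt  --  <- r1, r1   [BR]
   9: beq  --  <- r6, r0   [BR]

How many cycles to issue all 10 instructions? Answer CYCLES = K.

CYCLES = 7

  cy0 -> i0&i1 (or sll) 2-wide
  cy1 -> i2 (xor) RAW r0
  cy2 -> i3&i4 (st and) 2-wide
  cy3 -> i5&i6 (st sub) 2-wide
  cy4 -> i7 (add) RAW r1
  cy5 -> i8 (blt) no-port BR/BR
  cy6 -> i9 (beq) tail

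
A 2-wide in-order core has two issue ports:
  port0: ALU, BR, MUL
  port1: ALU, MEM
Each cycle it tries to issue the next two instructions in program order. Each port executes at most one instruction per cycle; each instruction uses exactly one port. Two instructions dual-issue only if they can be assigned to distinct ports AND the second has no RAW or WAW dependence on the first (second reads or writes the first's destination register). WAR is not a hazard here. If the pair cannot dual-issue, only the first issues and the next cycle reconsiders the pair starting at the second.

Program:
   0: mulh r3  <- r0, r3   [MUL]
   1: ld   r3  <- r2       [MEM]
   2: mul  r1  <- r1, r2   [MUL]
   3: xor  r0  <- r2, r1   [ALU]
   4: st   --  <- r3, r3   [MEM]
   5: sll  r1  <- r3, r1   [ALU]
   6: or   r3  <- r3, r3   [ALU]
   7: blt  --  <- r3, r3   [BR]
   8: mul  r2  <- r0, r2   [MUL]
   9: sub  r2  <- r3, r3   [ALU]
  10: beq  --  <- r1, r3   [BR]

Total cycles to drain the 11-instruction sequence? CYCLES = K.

CYCLES = 7

t=0 i0:mulh ; WAW r3
t=1 i1+i2:ld/mul ; dual
t=2 i3+i4:xor/st ; dual
t=3 i5+i6:sll/or ; dual
t=4 i7:blt ; no-port BR/MUL
t=5 i8:mul ; WAW r2
t=6 i9+i10:sub/beq ; dual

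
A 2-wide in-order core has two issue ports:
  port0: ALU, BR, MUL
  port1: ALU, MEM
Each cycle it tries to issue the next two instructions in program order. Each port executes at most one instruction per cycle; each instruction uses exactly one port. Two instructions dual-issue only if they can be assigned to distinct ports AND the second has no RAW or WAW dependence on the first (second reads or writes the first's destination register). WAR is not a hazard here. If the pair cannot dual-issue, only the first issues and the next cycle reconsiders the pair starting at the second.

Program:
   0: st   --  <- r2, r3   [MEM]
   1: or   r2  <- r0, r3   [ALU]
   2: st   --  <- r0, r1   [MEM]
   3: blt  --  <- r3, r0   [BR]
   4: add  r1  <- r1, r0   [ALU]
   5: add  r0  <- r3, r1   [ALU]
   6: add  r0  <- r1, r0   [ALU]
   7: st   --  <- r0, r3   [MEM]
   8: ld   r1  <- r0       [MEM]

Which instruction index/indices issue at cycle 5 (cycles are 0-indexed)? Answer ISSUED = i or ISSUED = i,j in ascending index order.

0. st/or @i0+i1  | dual
1. st/blt @i2+i3  | dual
2. add @i4  | RAW r1
3. add @i5  | RAW+WAW r0
4. add @i6  | RAW r0
5. st @i7  | no-port MEM/MEM
6. ld @i8  | tail

ISSUED = 7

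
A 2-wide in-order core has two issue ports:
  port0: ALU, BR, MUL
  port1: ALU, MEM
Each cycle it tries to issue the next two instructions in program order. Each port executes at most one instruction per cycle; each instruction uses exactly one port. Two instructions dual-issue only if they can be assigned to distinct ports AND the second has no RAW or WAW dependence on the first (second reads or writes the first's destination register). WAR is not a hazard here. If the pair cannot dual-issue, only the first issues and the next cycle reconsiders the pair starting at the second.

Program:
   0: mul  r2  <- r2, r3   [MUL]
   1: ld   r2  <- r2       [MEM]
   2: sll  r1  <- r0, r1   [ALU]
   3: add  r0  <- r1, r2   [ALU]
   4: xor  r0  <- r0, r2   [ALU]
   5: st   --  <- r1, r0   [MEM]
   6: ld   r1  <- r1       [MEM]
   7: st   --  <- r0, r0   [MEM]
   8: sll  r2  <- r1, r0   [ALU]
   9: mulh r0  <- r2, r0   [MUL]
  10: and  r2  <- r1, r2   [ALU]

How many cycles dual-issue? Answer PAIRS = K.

c0: i0 mul.MUL  RAW+WAW r2
c1: i1,i2 ld.MEM+sll.ALU  pair
c2: i3 add.ALU  RAW+WAW r0
c3: i4 xor.ALU  RAW r0
c4: i5 st.MEM  no-port MEM/MEM
c5: i6 ld.MEM  no-port MEM/MEM
c6: i7,i8 st.MEM+sll.ALU  pair
c7: i9,i10 mulh.MUL+and.ALU  pair

PAIRS = 3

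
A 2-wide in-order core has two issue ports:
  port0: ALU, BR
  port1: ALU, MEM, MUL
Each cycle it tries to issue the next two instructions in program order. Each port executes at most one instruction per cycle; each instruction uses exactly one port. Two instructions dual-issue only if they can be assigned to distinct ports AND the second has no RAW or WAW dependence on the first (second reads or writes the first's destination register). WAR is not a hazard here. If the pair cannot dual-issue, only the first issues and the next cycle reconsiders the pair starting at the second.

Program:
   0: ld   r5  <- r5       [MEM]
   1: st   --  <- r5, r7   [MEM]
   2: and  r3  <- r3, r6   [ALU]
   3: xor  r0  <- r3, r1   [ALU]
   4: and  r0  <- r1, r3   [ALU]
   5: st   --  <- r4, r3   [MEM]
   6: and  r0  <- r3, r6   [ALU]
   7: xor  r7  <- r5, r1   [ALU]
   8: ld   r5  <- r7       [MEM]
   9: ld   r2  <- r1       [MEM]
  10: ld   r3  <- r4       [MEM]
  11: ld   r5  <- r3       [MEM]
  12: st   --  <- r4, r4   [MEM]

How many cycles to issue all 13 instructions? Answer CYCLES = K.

[0] i0  ld.MEM  -- no-port MEM/MEM
[1] i1&i2  st.MEM;and.ALU  -- dual
[2] i3  xor.ALU  -- WAW r0
[3] i4&i5  and.ALU;st.MEM  -- dual
[4] i6&i7  and.ALU;xor.ALU  -- dual
[5] i8  ld.MEM  -- no-port MEM/MEM
[6] i9  ld.MEM  -- no-port MEM/MEM
[7] i10  ld.MEM  -- no-port MEM/MEM
[8] i11  ld.MEM  -- no-port MEM/MEM
[9] i12  st.MEM  -- tail

CYCLES = 10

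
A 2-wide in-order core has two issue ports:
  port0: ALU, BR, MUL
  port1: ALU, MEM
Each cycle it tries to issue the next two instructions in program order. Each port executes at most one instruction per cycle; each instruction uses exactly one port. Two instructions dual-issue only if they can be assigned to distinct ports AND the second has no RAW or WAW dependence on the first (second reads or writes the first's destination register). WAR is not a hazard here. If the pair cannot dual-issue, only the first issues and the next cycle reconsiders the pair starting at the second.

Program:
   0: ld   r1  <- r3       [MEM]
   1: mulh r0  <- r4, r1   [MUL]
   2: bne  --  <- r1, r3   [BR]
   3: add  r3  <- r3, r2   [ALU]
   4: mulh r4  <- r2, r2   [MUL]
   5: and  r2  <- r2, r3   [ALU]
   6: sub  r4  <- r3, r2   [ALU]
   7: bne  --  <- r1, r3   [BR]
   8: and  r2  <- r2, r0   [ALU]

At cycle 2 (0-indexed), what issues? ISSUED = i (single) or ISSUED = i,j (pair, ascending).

t=0 i0:ld.MEM ; RAW r1
t=1 i1:mulh.MUL ; no-port MUL/BR
t=2 i2+i3:bne.BR+add.ALU ; dual
t=3 i4+i5:mulh.MUL+and.ALU ; dual
t=4 i6+i7:sub.ALU+bne.BR ; dual
t=5 i8:and.ALU ; tail

ISSUED = 2,3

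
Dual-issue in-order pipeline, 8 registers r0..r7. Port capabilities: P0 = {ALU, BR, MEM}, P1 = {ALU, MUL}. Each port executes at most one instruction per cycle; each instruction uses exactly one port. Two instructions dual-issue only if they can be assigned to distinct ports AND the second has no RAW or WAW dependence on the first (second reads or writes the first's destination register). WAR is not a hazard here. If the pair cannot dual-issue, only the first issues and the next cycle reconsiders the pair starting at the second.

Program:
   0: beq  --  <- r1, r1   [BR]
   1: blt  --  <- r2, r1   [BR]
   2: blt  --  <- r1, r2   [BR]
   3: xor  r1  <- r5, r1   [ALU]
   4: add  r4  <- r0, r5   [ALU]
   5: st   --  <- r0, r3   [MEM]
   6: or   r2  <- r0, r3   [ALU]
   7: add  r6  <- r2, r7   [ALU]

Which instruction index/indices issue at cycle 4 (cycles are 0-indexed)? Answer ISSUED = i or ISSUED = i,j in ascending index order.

ISSUED = 6

c0: i0 beq  no-port BR/BR
c1: i1 blt  no-port BR/BR
c2: i2/i3 blt xor  2-wide
c3: i4/i5 add st  2-wide
c4: i6 or  RAW r2
c5: i7 add  tail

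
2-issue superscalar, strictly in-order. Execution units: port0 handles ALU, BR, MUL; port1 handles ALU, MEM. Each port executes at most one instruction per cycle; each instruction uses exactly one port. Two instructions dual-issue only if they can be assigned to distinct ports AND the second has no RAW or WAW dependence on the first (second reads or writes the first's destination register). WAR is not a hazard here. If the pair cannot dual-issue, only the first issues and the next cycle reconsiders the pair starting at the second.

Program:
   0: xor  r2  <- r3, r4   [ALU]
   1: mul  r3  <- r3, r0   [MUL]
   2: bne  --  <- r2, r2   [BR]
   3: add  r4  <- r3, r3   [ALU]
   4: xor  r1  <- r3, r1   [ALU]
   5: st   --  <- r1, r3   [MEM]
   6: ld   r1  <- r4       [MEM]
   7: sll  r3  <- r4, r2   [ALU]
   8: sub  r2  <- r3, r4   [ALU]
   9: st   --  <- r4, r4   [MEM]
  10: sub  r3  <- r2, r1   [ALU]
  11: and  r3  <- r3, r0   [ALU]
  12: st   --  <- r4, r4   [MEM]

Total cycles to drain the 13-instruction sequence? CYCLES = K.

CYCLES = 8

[0] i0,i1  xor/mul  -- pair
[1] i2,i3  bne/add  -- pair
[2] i4  xor  -- RAW r1
[3] i5  st  -- no-port MEM/MEM
[4] i6,i7  ld/sll  -- pair
[5] i8,i9  sub/st  -- pair
[6] i10  sub  -- RAW+WAW r3
[7] i11,i12  and/st  -- pair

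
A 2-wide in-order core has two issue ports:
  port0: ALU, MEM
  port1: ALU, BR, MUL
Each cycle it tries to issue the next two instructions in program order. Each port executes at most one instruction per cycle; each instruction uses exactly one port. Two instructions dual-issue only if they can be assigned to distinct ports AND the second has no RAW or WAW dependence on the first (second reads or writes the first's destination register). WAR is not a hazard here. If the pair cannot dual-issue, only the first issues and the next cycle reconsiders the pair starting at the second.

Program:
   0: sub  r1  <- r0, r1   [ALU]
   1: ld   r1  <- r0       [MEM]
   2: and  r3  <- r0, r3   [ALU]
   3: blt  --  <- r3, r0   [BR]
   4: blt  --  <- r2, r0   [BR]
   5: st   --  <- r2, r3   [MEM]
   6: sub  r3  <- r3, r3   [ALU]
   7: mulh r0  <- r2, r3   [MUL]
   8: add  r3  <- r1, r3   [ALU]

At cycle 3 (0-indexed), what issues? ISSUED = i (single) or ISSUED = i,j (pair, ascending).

0. sub.ALU @i0  | WAW r1
1. ld.MEM+and.ALU @i1/i2  | 2-wide
2. blt.BR @i3  | no-port BR/BR
3. blt.BR+st.MEM @i4/i5  | 2-wide
4. sub.ALU @i6  | RAW r3
5. mulh.MUL+add.ALU @i7/i8  | 2-wide

ISSUED = 4,5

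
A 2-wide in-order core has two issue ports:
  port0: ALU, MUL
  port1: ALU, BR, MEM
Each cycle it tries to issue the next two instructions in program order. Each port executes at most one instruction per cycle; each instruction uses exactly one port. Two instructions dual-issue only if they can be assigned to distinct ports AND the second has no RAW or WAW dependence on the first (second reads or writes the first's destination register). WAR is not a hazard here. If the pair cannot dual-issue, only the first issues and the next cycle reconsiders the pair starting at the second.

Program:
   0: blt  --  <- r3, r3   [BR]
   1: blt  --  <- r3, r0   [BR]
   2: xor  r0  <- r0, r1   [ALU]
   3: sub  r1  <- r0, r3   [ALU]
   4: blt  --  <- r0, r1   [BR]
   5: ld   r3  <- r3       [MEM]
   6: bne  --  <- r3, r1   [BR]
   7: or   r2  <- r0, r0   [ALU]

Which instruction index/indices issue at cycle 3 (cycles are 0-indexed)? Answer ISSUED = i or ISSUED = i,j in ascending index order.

  cy0 -> i0 (blt.BR) no-port BR/BR
  cy1 -> i1,i2 (blt.BR/xor.ALU) pair
  cy2 -> i3 (sub.ALU) RAW r1
  cy3 -> i4 (blt.BR) no-port BR/MEM
  cy4 -> i5 (ld.MEM) no-port MEM/BR
  cy5 -> i6,i7 (bne.BR/or.ALU) pair

ISSUED = 4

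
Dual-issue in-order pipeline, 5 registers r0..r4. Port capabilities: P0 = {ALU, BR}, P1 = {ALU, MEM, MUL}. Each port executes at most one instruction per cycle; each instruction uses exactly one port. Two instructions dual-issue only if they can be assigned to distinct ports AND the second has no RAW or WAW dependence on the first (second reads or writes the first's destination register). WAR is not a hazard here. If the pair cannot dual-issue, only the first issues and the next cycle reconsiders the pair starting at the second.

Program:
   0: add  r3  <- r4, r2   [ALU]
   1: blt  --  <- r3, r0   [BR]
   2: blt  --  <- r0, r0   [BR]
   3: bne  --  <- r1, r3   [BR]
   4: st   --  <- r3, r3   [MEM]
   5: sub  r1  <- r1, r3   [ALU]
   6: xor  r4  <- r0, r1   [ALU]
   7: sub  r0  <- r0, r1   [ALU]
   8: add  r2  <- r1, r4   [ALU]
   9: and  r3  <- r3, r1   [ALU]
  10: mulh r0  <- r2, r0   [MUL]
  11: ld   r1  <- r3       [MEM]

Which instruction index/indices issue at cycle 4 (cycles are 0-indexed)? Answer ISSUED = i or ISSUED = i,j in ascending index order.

c0: i0 add.ALU  RAW r3
c1: i1 blt.BR  no-port BR/BR
c2: i2 blt.BR  no-port BR/BR
c3: i3&i4 bne.BR+st.MEM  2-wide
c4: i5 sub.ALU  RAW r1
c5: i6&i7 xor.ALU+sub.ALU  2-wide
c6: i8&i9 add.ALU+and.ALU  2-wide
c7: i10 mulh.MUL  no-port MUL/MEM
c8: i11 ld.MEM  tail

ISSUED = 5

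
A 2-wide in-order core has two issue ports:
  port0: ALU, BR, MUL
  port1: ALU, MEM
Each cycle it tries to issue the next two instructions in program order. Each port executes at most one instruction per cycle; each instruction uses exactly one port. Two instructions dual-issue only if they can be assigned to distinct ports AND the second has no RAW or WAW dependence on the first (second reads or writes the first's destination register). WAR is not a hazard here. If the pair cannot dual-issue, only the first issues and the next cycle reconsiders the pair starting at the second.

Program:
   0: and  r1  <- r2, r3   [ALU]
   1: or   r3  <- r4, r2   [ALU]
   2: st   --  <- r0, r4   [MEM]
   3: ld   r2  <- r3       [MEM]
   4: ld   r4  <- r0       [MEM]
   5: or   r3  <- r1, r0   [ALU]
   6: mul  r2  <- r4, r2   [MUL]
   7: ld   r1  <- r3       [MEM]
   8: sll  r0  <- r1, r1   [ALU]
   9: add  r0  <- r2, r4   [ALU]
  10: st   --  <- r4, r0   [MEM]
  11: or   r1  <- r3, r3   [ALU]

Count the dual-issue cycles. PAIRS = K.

t=0 i0,i1:and+or ; pair
t=1 i2:st ; no-port MEM/MEM
t=2 i3:ld ; no-port MEM/MEM
t=3 i4,i5:ld+or ; pair
t=4 i6,i7:mul+ld ; pair
t=5 i8:sll ; WAW r0
t=6 i9:add ; RAW r0
t=7 i10,i11:st+or ; pair

PAIRS = 4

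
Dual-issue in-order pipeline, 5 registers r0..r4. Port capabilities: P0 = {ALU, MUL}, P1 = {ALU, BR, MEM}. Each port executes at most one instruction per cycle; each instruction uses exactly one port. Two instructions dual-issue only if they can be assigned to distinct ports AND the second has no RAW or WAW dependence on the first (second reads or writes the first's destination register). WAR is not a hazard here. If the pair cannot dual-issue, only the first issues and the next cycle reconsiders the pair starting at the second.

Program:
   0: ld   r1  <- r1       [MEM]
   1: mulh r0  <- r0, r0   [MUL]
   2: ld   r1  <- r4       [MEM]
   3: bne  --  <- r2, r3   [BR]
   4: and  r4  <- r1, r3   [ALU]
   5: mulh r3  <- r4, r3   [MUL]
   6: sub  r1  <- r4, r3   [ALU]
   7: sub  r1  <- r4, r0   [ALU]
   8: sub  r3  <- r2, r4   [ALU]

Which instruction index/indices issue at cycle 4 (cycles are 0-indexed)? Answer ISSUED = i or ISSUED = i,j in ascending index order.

  cy0 -> i0+i1 (ld mulh) pair
  cy1 -> i2 (ld) no-port MEM/BR
  cy2 -> i3+i4 (bne and) pair
  cy3 -> i5 (mulh) RAW r3
  cy4 -> i6 (sub) WAW r1
  cy5 -> i7+i8 (sub sub) pair

ISSUED = 6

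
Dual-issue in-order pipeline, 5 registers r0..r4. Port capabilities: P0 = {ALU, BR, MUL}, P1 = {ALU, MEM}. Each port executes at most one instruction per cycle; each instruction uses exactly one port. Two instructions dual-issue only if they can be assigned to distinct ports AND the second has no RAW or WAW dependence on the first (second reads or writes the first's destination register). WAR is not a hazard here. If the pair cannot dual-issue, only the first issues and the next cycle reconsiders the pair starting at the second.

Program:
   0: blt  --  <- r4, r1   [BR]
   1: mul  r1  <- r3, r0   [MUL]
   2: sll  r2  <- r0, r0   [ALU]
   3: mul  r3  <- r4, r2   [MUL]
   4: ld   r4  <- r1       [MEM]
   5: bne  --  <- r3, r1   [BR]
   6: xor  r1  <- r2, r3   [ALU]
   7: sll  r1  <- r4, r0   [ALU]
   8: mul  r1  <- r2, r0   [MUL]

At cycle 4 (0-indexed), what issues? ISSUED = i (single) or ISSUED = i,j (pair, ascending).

ISSUED = 7

  cy0 -> i0 (blt.BR) no-port BR/MUL
  cy1 -> i1+i2 (mul.MUL+sll.ALU) dual
  cy2 -> i3+i4 (mul.MUL+ld.MEM) dual
  cy3 -> i5+i6 (bne.BR+xor.ALU) dual
  cy4 -> i7 (sll.ALU) WAW r1
  cy5 -> i8 (mul.MUL) tail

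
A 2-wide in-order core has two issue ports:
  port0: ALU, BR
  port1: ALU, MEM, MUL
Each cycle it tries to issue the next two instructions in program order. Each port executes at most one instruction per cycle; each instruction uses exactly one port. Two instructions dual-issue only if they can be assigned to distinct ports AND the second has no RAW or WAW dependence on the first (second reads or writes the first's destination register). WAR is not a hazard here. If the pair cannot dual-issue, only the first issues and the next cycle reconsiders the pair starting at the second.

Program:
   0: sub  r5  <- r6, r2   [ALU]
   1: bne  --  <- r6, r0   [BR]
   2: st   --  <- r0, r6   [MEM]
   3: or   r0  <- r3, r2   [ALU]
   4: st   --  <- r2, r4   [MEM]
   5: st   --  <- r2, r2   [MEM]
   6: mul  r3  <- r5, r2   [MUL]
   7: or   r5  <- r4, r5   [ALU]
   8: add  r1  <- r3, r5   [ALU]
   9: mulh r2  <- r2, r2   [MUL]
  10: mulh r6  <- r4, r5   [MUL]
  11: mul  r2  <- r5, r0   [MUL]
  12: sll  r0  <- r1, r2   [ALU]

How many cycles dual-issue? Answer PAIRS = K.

PAIRS = 4

t=0 i0+i1:sub.ALU;bne.BR ; 2-wide
t=1 i2+i3:st.MEM;or.ALU ; 2-wide
t=2 i4:st.MEM ; no-port MEM/MEM
t=3 i5:st.MEM ; no-port MEM/MUL
t=4 i6+i7:mul.MUL;or.ALU ; 2-wide
t=5 i8+i9:add.ALU;mulh.MUL ; 2-wide
t=6 i10:mulh.MUL ; no-port MUL/MUL
t=7 i11:mul.MUL ; RAW r2
t=8 i12:sll.ALU ; tail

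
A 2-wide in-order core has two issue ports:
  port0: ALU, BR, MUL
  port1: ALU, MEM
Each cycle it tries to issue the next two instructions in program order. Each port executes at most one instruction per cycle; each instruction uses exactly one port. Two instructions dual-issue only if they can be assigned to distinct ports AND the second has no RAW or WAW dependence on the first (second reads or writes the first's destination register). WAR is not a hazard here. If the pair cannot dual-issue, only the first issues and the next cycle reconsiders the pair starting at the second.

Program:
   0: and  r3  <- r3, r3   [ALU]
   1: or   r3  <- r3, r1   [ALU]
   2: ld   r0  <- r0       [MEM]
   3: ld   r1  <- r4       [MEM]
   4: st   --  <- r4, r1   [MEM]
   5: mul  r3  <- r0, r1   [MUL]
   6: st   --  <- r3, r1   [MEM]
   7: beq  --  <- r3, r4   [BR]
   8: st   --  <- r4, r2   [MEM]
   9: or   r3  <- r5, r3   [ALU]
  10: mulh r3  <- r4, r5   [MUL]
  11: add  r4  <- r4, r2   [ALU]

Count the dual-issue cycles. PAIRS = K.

[0] i0  and.ALU  -- RAW+WAW r3
[1] i1+i2  or.ALU+ld.MEM  -- pair
[2] i3  ld.MEM  -- no-port MEM/MEM
[3] i4+i5  st.MEM+mul.MUL  -- pair
[4] i6+i7  st.MEM+beq.BR  -- pair
[5] i8+i9  st.MEM+or.ALU  -- pair
[6] i10+i11  mulh.MUL+add.ALU  -- pair

PAIRS = 5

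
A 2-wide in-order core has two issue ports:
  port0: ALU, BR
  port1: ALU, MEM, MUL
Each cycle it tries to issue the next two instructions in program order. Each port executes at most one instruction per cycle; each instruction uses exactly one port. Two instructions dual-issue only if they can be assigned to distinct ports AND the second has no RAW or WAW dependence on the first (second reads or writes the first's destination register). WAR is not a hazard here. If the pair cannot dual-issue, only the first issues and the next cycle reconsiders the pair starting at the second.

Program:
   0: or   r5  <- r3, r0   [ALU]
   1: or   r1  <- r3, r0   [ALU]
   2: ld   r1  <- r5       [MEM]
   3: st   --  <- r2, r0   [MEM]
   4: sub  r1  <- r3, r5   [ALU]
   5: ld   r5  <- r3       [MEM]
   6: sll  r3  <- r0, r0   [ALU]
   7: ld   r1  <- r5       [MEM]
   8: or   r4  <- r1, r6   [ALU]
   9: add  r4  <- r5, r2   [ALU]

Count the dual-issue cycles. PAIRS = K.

PAIRS = 3

c0: i0,i1 or.ALU or.ALU  2-wide
c1: i2 ld.MEM  no-port MEM/MEM
c2: i3,i4 st.MEM sub.ALU  2-wide
c3: i5,i6 ld.MEM sll.ALU  2-wide
c4: i7 ld.MEM  RAW r1
c5: i8 or.ALU  WAW r4
c6: i9 add.ALU  tail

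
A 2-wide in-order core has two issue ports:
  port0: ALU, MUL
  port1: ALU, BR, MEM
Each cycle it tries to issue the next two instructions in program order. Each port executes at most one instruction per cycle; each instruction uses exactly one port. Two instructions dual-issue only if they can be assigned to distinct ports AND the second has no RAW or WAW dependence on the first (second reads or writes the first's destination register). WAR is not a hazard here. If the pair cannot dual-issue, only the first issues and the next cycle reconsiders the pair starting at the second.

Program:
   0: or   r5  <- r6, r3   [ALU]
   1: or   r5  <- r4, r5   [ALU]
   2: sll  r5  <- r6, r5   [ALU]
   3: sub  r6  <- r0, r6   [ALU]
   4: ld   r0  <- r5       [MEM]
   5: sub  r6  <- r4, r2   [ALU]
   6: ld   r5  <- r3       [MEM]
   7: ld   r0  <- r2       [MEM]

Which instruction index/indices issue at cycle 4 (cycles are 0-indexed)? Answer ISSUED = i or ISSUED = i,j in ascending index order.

t=0 i0:or.ALU ; RAW+WAW r5
t=1 i1:or.ALU ; RAW+WAW r5
t=2 i2&i3:sll.ALU sub.ALU ; 2-wide
t=3 i4&i5:ld.MEM sub.ALU ; 2-wide
t=4 i6:ld.MEM ; no-port MEM/MEM
t=5 i7:ld.MEM ; tail

ISSUED = 6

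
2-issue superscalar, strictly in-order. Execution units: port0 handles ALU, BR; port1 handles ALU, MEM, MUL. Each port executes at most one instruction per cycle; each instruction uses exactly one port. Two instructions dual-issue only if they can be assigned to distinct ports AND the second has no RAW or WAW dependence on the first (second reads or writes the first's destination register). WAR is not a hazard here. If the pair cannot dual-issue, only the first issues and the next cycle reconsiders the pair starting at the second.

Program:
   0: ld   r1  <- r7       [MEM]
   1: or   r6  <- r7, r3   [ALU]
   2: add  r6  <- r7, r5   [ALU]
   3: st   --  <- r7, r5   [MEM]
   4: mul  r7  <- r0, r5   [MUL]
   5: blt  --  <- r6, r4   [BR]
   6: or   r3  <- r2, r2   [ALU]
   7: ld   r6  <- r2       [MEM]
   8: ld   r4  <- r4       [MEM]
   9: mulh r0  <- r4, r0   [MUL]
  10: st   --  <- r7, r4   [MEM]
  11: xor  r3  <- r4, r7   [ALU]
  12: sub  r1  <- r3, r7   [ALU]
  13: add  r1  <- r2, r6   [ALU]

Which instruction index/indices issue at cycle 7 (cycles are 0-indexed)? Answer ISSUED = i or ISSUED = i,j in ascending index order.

ISSUED = 12

c0: i0+i1 ld.MEM or.ALU  2-wide
c1: i2+i3 add.ALU st.MEM  2-wide
c2: i4+i5 mul.MUL blt.BR  2-wide
c3: i6+i7 or.ALU ld.MEM  2-wide
c4: i8 ld.MEM  no-port MEM/MUL
c5: i9 mulh.MUL  no-port MUL/MEM
c6: i10+i11 st.MEM xor.ALU  2-wide
c7: i12 sub.ALU  WAW r1
c8: i13 add.ALU  tail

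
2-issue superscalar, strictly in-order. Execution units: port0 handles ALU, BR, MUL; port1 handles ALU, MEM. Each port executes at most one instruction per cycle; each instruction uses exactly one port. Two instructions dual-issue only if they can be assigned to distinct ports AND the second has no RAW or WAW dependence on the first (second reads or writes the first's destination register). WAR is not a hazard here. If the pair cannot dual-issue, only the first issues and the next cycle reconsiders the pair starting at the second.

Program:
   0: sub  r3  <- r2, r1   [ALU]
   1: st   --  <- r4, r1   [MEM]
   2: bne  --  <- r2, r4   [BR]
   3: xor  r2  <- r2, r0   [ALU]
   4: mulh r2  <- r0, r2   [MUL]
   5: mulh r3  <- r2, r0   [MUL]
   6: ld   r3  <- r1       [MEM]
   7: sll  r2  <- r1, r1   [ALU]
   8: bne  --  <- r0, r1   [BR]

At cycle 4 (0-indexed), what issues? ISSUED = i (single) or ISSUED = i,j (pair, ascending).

ISSUED = 6,7

#0 head=0: sub/st i0+i1 pair
#1 head=2: bne/xor i2+i3 pair
#2 head=4: mulh i4 no-port MUL/MUL
#3 head=5: mulh i5 WAW r3
#4 head=6: ld/sll i6+i7 pair
#5 head=8: bne i8 tail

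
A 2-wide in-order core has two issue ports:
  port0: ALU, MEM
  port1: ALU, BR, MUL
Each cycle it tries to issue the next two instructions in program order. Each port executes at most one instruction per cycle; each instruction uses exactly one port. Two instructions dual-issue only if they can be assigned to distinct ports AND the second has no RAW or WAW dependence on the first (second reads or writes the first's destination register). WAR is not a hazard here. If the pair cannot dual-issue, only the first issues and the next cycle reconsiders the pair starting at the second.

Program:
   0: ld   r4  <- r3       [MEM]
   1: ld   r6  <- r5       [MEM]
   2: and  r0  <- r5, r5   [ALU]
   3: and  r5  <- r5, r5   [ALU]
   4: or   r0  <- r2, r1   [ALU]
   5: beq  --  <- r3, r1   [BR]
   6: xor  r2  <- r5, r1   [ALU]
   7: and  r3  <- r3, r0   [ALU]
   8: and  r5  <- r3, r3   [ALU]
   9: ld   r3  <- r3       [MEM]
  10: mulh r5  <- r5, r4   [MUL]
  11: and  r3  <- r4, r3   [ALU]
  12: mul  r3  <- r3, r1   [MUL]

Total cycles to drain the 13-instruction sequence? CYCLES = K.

CYCLES = 8

t=0 i0:ld.MEM ; no-port MEM/MEM
t=1 i1,i2:ld.MEM/and.ALU ; 2-wide
t=2 i3,i4:and.ALU/or.ALU ; 2-wide
t=3 i5,i6:beq.BR/xor.ALU ; 2-wide
t=4 i7:and.ALU ; RAW r3
t=5 i8,i9:and.ALU/ld.MEM ; 2-wide
t=6 i10,i11:mulh.MUL/and.ALU ; 2-wide
t=7 i12:mul.MUL ; tail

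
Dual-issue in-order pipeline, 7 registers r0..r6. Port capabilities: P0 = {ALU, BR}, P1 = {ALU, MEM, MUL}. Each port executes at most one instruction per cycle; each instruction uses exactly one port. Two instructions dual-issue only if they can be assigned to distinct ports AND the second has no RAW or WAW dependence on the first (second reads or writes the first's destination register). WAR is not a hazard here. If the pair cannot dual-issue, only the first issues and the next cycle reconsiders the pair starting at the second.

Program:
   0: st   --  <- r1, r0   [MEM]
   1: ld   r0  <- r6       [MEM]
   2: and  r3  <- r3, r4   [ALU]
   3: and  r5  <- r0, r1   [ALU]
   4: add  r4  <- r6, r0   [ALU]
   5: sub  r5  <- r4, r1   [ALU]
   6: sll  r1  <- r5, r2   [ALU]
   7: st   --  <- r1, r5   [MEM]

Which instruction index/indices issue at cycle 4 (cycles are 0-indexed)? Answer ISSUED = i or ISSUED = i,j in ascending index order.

0. st.MEM @i0  | no-port MEM/MEM
1. ld.MEM and.ALU @i1,i2  | dual
2. and.ALU add.ALU @i3,i4  | dual
3. sub.ALU @i5  | RAW r5
4. sll.ALU @i6  | RAW r1
5. st.MEM @i7  | tail

ISSUED = 6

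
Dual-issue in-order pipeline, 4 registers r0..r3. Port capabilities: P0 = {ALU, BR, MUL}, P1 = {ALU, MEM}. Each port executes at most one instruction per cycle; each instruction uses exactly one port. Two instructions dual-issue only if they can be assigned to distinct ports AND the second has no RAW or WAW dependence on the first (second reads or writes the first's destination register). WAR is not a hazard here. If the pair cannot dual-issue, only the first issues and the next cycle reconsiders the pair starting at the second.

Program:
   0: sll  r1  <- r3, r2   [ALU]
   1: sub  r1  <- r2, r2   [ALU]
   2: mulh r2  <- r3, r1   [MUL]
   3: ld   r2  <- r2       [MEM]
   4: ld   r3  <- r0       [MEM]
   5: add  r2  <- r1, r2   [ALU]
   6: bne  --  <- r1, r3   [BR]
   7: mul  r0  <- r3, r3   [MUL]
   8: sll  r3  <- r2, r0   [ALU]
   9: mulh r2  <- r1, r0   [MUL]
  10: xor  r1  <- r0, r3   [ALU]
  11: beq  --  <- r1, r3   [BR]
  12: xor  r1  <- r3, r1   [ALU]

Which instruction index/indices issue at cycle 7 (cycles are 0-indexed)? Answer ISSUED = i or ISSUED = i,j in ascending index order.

ISSUED = 8,9

0. sll @i0  | WAW r1
1. sub @i1  | RAW r1
2. mulh @i2  | RAW+WAW r2
3. ld @i3  | no-port MEM/MEM
4. ld+add @i4,i5  | 2-wide
5. bne @i6  | no-port BR/MUL
6. mul @i7  | RAW r0
7. sll+mulh @i8,i9  | 2-wide
8. xor @i10  | RAW r1
9. beq+xor @i11,i12  | 2-wide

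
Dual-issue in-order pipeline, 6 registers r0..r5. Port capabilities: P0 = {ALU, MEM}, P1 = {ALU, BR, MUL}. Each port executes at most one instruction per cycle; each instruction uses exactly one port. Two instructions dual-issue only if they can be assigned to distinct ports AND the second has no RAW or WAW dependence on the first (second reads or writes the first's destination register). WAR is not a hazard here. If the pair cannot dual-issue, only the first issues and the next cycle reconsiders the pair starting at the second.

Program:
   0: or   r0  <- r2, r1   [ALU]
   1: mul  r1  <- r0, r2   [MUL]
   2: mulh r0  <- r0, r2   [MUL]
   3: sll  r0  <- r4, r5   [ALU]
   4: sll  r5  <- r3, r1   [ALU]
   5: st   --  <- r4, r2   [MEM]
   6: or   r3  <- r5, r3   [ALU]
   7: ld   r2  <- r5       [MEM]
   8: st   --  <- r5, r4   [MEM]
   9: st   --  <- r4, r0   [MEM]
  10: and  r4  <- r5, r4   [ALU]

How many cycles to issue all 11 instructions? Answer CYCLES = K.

CYCLES = 8

c0: i0 or.ALU  RAW r0
c1: i1 mul.MUL  no-port MUL/MUL
c2: i2 mulh.MUL  WAW r0
c3: i3+i4 sll.ALU+sll.ALU  2-wide
c4: i5+i6 st.MEM+or.ALU  2-wide
c5: i7 ld.MEM  no-port MEM/MEM
c6: i8 st.MEM  no-port MEM/MEM
c7: i9+i10 st.MEM+and.ALU  2-wide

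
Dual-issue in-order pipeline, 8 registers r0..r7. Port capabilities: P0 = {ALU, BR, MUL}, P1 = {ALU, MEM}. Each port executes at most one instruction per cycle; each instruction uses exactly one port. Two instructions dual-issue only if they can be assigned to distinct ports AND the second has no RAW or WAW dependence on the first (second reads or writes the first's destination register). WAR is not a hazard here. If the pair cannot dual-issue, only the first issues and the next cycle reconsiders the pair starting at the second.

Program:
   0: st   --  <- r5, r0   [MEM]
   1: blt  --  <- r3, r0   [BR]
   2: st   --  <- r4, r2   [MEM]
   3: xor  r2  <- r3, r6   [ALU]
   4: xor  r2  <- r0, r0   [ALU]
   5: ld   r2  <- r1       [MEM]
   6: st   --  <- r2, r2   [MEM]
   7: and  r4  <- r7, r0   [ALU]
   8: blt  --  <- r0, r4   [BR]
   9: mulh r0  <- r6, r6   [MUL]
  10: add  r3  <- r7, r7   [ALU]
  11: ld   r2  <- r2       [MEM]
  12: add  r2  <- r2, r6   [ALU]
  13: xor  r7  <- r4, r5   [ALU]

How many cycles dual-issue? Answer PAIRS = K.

PAIRS = 5

  cy0 -> i0/i1 (st;blt) dual
  cy1 -> i2/i3 (st;xor) dual
  cy2 -> i4 (xor) WAW r2
  cy3 -> i5 (ld) no-port MEM/MEM
  cy4 -> i6/i7 (st;and) dual
  cy5 -> i8 (blt) no-port BR/MUL
  cy6 -> i9/i10 (mulh;add) dual
  cy7 -> i11 (ld) RAW+WAW r2
  cy8 -> i12/i13 (add;xor) dual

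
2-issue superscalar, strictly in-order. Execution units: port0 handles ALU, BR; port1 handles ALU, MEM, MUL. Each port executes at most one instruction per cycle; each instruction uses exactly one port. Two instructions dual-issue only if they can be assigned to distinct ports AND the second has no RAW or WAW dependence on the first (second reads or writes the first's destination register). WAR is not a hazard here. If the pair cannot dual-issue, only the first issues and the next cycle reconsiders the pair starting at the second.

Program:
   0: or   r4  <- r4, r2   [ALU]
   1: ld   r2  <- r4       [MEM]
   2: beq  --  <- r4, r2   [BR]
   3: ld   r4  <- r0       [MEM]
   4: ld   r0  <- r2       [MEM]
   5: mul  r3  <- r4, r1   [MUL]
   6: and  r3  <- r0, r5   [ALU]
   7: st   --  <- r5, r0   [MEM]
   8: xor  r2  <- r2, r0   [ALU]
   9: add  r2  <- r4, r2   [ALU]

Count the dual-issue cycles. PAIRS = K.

c0: i0 or  RAW r4
c1: i1 ld  RAW r2
c2: i2/i3 beq;ld  2-wide
c3: i4 ld  no-port MEM/MUL
c4: i5 mul  WAW r3
c5: i6/i7 and;st  2-wide
c6: i8 xor  RAW+WAW r2
c7: i9 add  tail

PAIRS = 2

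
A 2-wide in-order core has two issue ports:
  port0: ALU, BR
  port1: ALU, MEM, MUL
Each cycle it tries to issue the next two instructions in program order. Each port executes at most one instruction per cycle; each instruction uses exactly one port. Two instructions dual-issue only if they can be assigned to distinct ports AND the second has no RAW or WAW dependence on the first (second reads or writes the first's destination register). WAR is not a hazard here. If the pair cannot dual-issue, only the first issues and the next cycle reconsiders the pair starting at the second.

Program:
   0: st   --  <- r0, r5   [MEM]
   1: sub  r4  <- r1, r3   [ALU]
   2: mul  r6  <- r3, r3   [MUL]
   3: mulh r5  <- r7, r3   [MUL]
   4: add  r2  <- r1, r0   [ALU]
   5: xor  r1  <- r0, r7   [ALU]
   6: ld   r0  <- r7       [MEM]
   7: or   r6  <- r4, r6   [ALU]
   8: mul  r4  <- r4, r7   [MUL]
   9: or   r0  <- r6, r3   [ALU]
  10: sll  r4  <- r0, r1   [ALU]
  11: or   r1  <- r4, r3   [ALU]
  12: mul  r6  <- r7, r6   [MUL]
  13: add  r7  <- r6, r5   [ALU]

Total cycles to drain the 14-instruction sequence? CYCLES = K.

c0: i0+i1 st;sub  2-wide
c1: i2 mul  no-port MUL/MUL
c2: i3+i4 mulh;add  2-wide
c3: i5+i6 xor;ld  2-wide
c4: i7+i8 or;mul  2-wide
c5: i9 or  RAW r0
c6: i10 sll  RAW r4
c7: i11+i12 or;mul  2-wide
c8: i13 add  tail

CYCLES = 9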